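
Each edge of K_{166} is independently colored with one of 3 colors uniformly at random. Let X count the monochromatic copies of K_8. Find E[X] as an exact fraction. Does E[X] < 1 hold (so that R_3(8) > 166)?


E[X] = C(166, 8) · 3^{1 − 28} = 12049276177620 · 3^{−27} = 12049276177620/7625597484987.
As a reduced fraction: E[X] = 148756496020/94143178827 ≈ 1.5801091.
Is E[X] < 1? NO.
Since E[X] ≥ 1, the first-moment bound is inconclusive at n = 166; it does NOT by itself certify R_3(8) > 166.

E[X] = 148756496020/94143178827 ≈ 1.5801091; E[X] ≥ 1; first-moment method inconclusive here.


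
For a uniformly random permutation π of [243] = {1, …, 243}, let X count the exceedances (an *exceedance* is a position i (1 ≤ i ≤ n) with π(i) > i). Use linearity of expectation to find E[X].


Write X = Σ_{i=1}^{243} X_i, where X_i = 1_{π(i) > i}.
For each fixed i, π(i) is uniform over {1, …, 243} (marginal of a uniform permutation), so P[π(i) > i] = (n − i)/n. Summing: Σ_{i=1}^{243} (n − i)/n = (0 + 1 + … + 242)/243 = 243(243 − 1)/(2·243) = (243 − 1)/2.
Hence E[X] = Σ_{i=1}^{243} (243 − i)/243 = 121 ≈ 121.000000.

E[X] = 121 = 121.000000.


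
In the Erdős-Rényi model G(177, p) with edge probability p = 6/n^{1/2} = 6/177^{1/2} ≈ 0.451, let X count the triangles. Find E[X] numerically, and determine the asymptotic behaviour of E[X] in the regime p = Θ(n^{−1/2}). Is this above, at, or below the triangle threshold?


Number of potential triangles: C(177, 3) = 908600.
Each occurs with probability p³ ≈ (0.451)³ ≈ 9.172629e-02.
By linearity: E[X] = C(177, 3)·p³ ≈ 908600 · 9.172629e-02 ≈ 83342.5116.
Since α = 1/2 < 1, p = c/n^{1/2} ≫ 1/n is above the triangle threshold p ~ 1/n. Asymptotically E[X] ~ (c³/6)·n^{3(1−α)} = (6³/6)·n^{1.5} → ∞; triangles are abundant w.h.p.

E[X] ≈ 83342.5116; in regime p = Θ(1/n^{1/2}) E[X] diverges (above the triangle threshold p ~ 1/n).


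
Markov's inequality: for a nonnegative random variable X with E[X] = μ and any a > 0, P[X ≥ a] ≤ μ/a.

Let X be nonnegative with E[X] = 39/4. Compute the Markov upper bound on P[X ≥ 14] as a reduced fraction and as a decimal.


μ = E[X] = 39/4, a = 14.
Markov: P[X ≥ 14] ≤ μ/a = (39/4)/14 = 39/56.
Numerically: ≈ 0.696429.
(Since a = 14 > μ = 9.750000, the bound 39/56 is < 1 and informative.)

P[X ≥ 14] ≤ 39/56 ≈ 0.696429.


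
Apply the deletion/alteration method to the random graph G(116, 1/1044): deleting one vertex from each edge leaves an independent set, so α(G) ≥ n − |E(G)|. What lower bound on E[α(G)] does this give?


E[|E(G)|] = C(116, 2)·p = 6670 · (1/1044) = 115/18.
E[α(G)] ≥ n − E[|E(G)|] = 116 − 115/18 = 1973/18.
Numerically: ≈ 109.61111.
(This is only a lower bound; the true E[α(G)] may be larger.)

E[α(G)] ≥ 1973/18 ≈ 109.61111.


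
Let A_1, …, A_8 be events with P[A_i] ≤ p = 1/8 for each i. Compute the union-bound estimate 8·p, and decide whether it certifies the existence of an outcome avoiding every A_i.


Union bound: P[∪_{i=1}^{8} A_i] ≤ Σ_i P[A_i] ≤ 8·p = 8·(1/8) = 1.
Numerically: 1 ≈ 1.0000.
Is 1 < 1? NO.
Since the bound 1 is ≥ 1, the union bound is uninformative here; it does NOT by itself certify existence.

8·p = 1 ≈ 1.0000; existence NOT certified by the union bound.


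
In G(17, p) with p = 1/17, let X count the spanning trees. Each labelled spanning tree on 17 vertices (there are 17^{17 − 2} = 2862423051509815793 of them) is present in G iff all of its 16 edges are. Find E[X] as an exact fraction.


K_17 has 17^{17 − 2} = 2862423051509815793 labelled spanning trees.
For each such spanning tree H, let X_H = 1 if all 16 edges of H are present in G. Then P[X_H = 1] = p^{16} = (1/17)^{16} = 1/48661191875666868481.
Summing the indicators: E[X] = Σ_H E[X_H] = 2862423051509815793 · p^{16} = 2862423051509815793 · 1/48661191875666868481 = 1/17.
Numerically: E[X] ≈ 0.0588235.

E[X] = 2862423051509815793 · (1/17)^{16} = 1/17 ≈ 0.0588235.


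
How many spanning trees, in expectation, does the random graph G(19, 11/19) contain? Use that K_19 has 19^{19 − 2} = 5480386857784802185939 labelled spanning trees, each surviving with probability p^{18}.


K_19 has 19^{19 − 2} = 5480386857784802185939 labelled spanning trees.
For each such spanning tree H, let X_H = 1 if all 18 edges of H are present in G. Then P[X_H = 1] = p^{18} = (11/19)^{18} = 5559917313492231481/104127350297911241532841.
By linearity of expectation: E[X] = Σ_H E[X_H] = 5480386857784802185939 · p^{18} = 5480386857784802185939 · 5559917313492231481/104127350297911241532841 = 5559917313492231481/19.
Numerically: E[X] ≈ 2.926e+17.

E[X] = 5480386857784802185939 · (11/19)^{18} = 5559917313492231481/19 ≈ 2.926e+17.


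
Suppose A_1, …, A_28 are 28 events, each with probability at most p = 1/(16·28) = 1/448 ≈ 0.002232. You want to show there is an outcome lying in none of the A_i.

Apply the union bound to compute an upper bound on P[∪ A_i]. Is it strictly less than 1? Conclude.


Union bound: P[∪_{i=1}^{28} A_i] ≤ Σ_i P[A_i] ≤ 28·p = 28·(1/448) = 1/16.
Numerically: 1/16 ≈ 0.062500.
Is 1/16 < 1? YES.
Since P[∪ A_i] ≤ 1/16 < 1, the complement has P[∩ A_i^c] ≥ 1 − 1/16 = 15/16 > 0, so some outcome avoids every A_i.

28·p = 1/16 ≈ 0.062500; existence CERTIFIED by the union bound.


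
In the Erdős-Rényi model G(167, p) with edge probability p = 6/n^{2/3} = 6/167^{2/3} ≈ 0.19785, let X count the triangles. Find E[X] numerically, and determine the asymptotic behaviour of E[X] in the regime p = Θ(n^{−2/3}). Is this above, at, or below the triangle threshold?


Number of potential triangles: C(167, 3) = 762355.
Each occurs with probability p³ ≈ (0.19785)³ ≈ 7.7449891e-03.
By linearity: E[X] = C(167, 3)·p³ ≈ 762355 · 7.7449891e-03 ≈ 5904.43114.
Since α = 2/3 < 1, p = c/n^{2/3} ≫ 1/n is above the triangle threshold p ~ 1/n. Asymptotically E[X] ~ (c³/6)·n^{3(1−α)} = (6³/6)·n^{1} → ∞; triangles are abundant w.h.p.

E[X] ≈ 5904.43114; in regime p = Θ(1/n^{2/3}) E[X] diverges (above the triangle threshold p ~ 1/n).


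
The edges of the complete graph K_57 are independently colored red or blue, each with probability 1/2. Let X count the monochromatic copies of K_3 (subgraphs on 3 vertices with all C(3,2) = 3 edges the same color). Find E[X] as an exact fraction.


Let X = Σ_S X_S over the C(57, 3) = 29260 subsets S of size 3, where X_S = 1 if the K_3 on S is monochromatic.
For a fixed S, the K_3 on S has C(3, 2) = 3 edges. P[all 3 edges red] = (1/2)^3, and likewise for blue, so P[monochromatic] = 2·(1/2)^3 = 2^{1 − 3} = 1/4.
By linearity of expectation: E[X] = C(57, 3) · 2^{1 − 3} = 29260 · 1/4 = 7315.
Numerically: E[X] ≈ 7315.0000.

E[X] = C(57,3)·2^(1−C(3,2)) = 7315 ≈ 7315.0000.


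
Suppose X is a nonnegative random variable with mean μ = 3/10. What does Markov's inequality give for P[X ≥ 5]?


μ = E[X] = 3/10, a = 5.
Markov: P[X ≥ 5] ≤ μ/a = (3/10)/5 = 3/50.
Numerically: ≈ 0.0600.
(Since a = 5 > μ = 0.3000, the bound 3/50 is < 1 and informative.)

P[X ≥ 5] ≤ 3/50 ≈ 0.0600.


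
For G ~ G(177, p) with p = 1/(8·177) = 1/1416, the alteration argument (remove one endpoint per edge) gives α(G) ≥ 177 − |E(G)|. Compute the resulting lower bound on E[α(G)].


E[|E(G)|] = C(177, 2)·p = 15576 · (1/1416) = 11.
E[α(G)] ≥ n − E[|E(G)|] = 177 − 11 = 166.
Numerically: ≈ 166.00000.
(This is only a lower bound; the true E[α(G)] may be larger.)

E[α(G)] ≥ 166 ≈ 166.00000.


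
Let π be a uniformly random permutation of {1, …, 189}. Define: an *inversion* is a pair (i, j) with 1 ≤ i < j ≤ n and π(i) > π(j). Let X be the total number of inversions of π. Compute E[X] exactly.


Write X = Σ X_I over the C(189, 2) = 17766 pairs i < j, with X_I the indicator of one inversion.
There are 17766 indicators.
For each fixed pair i < j, the values π(i) and π(j) are two distinct elements of {1, …, 189} in uniformly random order; by symmetry P[π(i) > π(j)] = 1/2.
By linearity: E[X] = 17766 · (1/2) = C(189, 2) · (1/2) = 17766/2 = 8883 ≈ 8883.000000.

E[X] = 8883 = 8883.000000.


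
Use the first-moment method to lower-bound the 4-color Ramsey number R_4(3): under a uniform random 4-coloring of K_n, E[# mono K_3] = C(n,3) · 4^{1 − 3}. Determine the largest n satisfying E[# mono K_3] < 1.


We need C(n, 3) · 4^{1 − 3} < 1, i.e. C(n, 3) < 4^{3 − 1} = 16.
Check values of n near the boundary:
  n = 3: C(3, 3) = 1; 1 < 16? YES
  n = 4: C(4, 3) = 4; 4 < 16? YES
  n = 5: C(5, 3) = 10; 10 < 16? YES
  n = 6: C(6, 3) = 20; 20 < 16? NO
The largest n with C(n, 3) < 16 is n = 5 (where E[X] = 5/8 ≈ 0.62500). Hence R_4(3) > 5, i.e. R_4(3) ≥ 6.

Largest n = 5; hence R_4(3) > 5.


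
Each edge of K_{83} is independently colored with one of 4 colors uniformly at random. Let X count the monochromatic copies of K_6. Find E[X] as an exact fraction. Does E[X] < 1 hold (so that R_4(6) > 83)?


E[X] = C(83, 6) · 4^{1 − 15} = 377447148 · 4^{−14} = 377447148/268435456.
As a reduced fraction: E[X] = 94361787/67108864 ≈ 1.406.
Is E[X] < 1? NO.
Since E[X] ≥ 1, the first-moment bound is inconclusive at n = 83; it does NOT by itself certify R_4(6) > 83.

E[X] = 94361787/67108864 ≈ 1.406; E[X] ≥ 1; first-moment method inconclusive here.


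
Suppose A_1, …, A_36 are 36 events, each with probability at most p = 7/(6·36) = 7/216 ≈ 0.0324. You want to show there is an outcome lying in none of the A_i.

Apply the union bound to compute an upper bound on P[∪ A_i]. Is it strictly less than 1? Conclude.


Union bound: P[∪_{i=1}^{36} A_i] ≤ Σ_i P[A_i] ≤ 36·p = 36·(7/216) = 7/6.
Numerically: 7/6 ≈ 1.1667.
Is 7/6 < 1? NO.
Since the bound 7/6 is ≥ 1, the union bound is uninformative here; it does NOT by itself certify existence.

36·p = 7/6 ≈ 1.1667; existence NOT certified by the union bound.


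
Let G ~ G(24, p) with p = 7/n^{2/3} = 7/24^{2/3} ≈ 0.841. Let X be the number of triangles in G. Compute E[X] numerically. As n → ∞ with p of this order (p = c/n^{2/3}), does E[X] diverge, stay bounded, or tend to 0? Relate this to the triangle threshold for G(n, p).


Number of potential triangles: C(24, 3) = 2024.
Each occurs with probability p³ ≈ (0.841)³ ≈ 5.95486e-01.
By linearity: E[X] = C(24, 3)·p³ ≈ 2024 · 5.95486e-01 ≈ 1205.264.
Since α = 2/3 < 1, p = c/n^{2/3} ≫ 1/n is above the triangle threshold p ~ 1/n. Asymptotically E[X] ~ (c³/6)·n^{3(1−α)} = (7³/6)·n^{1} → ∞; triangles are abundant w.h.p.

E[X] ≈ 1205.264; in regime p = Θ(1/n^{2/3}) E[X] diverges (above the triangle threshold p ~ 1/n).


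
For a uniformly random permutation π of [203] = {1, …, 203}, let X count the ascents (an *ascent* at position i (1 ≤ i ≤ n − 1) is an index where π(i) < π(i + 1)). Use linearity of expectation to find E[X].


Write X = Σ X_I over i = 1, …, 202, with X_I the indicator of one ascent.
There are 202 indicators.
For each fixed i, the pair (π(i), π(i+1)) is a uniformly random ordered pair of distinct values from {1, …, 203}; by symmetry P[π(i) < π(i+1)] = 1/2.
By linearity: E[X] = 202 · (1/2) = (203 − 1) · (1/2) = 101 ≈ 101.00000.

E[X] = 101 = 101.00000.


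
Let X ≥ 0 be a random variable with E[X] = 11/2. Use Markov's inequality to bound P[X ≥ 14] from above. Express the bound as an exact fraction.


μ = E[X] = 11/2, a = 14.
Markov: P[X ≥ 14] ≤ μ/a = (11/2)/14 = 11/28.
Numerically: ≈ 0.393.
(Since a = 14 > μ = 5.500, the bound 11/28 is < 1 and informative.)

P[X ≥ 14] ≤ 11/28 ≈ 0.393.


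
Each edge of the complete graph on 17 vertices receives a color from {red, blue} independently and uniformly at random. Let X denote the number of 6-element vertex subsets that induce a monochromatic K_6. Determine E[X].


Let X = Σ_S X_S over the C(17, 6) = 12376 subsets S of size 6, where X_S = 1 if the K_6 on S is monochromatic.
For a fixed S, the K_6 on S has C(6, 2) = 15 edges. P[all 15 edges red] = (1/2)^15, and likewise for blue, so P[monochromatic] = 2·(1/2)^15 = 2^{1 − 15} = 1/16384.
By linearity: E[X] = C(17, 6) · 2^{1 − 15} = 12376 · 1/16384 = 1547/2048.
Numerically: E[X] ≈ 0.75537.

E[X] = C(17,6)·2^(1−C(6,2)) = 1547/2048 ≈ 0.75537.


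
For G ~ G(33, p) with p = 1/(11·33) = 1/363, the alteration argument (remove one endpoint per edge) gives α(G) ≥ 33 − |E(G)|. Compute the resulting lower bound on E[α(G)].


E[|E(G)|] = C(33, 2)·p = 528 · (1/363) = 16/11.
E[α(G)] ≥ n − E[|E(G)|] = 33 − 16/11 = 347/11.
Numerically: ≈ 31.545.
(This is only a lower bound; the true E[α(G)] may be larger.)

E[α(G)] ≥ 347/11 ≈ 31.545.


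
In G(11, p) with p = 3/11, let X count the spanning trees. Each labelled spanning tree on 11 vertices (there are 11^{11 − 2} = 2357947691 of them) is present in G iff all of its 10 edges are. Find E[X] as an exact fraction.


K_11 has 11^{11 − 2} = 2357947691 labelled spanning trees.
For each such spanning tree H, let X_H = 1 if all 10 edges of H are present in G. Then P[X_H = 1] = p^{10} = (3/11)^{10} = 59049/25937424601.
By linearity of expectation: E[X] = Σ_H E[X_H] = 2357947691 · p^{10} = 2357947691 · 59049/25937424601 = 59049/11.
Numerically: E[X] ≈ 5.37e+03.

E[X] = 2357947691 · (3/11)^{10} = 59049/11 ≈ 5.37e+03.


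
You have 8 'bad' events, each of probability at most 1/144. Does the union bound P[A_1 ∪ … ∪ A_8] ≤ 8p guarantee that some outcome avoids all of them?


Union bound: P[∪_{i=1}^{8} A_i] ≤ Σ_i P[A_i] ≤ 8·p = 8·(1/144) = 1/18.
Numerically: 1/18 ≈ 0.056.
Is 1/18 < 1? YES.
Since P[∪ A_i] ≤ 1/18 < 1, the complement has P[∩ A_i^c] ≥ 1 − 1/18 = 17/18 > 0, so some outcome avoids every A_i.

8·p = 1/18 ≈ 0.056; existence CERTIFIED by the union bound.


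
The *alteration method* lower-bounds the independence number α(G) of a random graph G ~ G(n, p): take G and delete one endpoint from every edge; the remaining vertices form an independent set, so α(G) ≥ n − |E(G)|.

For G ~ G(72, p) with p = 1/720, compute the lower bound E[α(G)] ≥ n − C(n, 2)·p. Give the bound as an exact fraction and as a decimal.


E[|E(G)|] = C(72, 2)·p = 2556 · (1/720) = 71/20.
E[α(G)] ≥ n − E[|E(G)|] = 72 − 71/20 = 1369/20.
Numerically: ≈ 68.45000.
(This is only a lower bound; the true E[α(G)] may be larger.)

E[α(G)] ≥ 1369/20 ≈ 68.45000.


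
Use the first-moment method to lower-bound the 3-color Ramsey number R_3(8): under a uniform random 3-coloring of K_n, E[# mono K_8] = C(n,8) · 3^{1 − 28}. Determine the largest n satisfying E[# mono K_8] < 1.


We need C(n, 8) · 3^{1 − 28} < 1, i.e. C(n, 8) < 3^{28 − 1} = 7625597484987.
Check values of n near the boundary:
  n = 150: C(150, 8) = 5257211409450; 5257211409450 < 7625597484987? YES
  n = 151: C(151, 8) = 5551321138650; 5551321138650 < 7625597484987? YES
  n = 152: C(152, 8) = 5859727868575; 5859727868575 < 7625597484987? YES
  n = 153: C(153, 8) = 6183023199255; 6183023199255 < 7625597484987? YES
  n = 154: C(154, 8) = 6521818990995; 6521818990995 < 7625597484987? YES
  n = 155: C(155, 8) = 6876747915675; 6876747915675 < 7625597484987? YES
  n = 156: C(156, 8) = 7248464019225; 7248464019225 < 7625597484987? YES
  n = 157: C(157, 8) = 7637643295425; 7637643295425 < 7625597484987? NO
  n = 158: C(158, 8) = 8044984271181; 8044984271181 < 7625597484987? NO
The largest n with C(n, 8) < 7625597484987 is n = 156 (where E[X] = 805384891025/847288609443 ≈ 0.951). Hence R_3(8) > 156, i.e. R_3(8) ≥ 157.

Largest n = 156; hence R_3(8) > 156.


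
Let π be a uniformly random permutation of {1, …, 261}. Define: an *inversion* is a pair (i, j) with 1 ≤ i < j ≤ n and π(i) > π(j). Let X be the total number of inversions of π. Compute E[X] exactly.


Write X = Σ X_I over the C(261, 2) = 33930 pairs i < j, with X_I the indicator of one inversion.
There are 33930 indicators.
For each fixed pair i < j, the values π(i) and π(j) are two distinct elements of {1, …, 261} in uniformly random order; by symmetry P[π(i) > π(j)] = 1/2.
By linearity: E[X] = 33930 · (1/2) = C(261, 2) · (1/2) = 33930/2 = 16965 ≈ 16965.000.

E[X] = 16965 = 16965.000.


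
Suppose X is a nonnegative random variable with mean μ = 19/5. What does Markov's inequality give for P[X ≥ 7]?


μ = E[X] = 19/5, a = 7.
Markov: P[X ≥ 7] ≤ μ/a = (19/5)/7 = 19/35.
Numerically: ≈ 0.542857.
(Since a = 7 > μ = 3.800000, the bound 19/35 is < 1 and informative.)

P[X ≥ 7] ≤ 19/35 ≈ 0.542857.


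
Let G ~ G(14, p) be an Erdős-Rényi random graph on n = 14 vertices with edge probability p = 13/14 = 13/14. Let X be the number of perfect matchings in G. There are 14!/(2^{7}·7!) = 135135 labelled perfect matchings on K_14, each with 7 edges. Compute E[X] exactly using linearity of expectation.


K_14 has 14!/(2^{7}·7!) = 135135 labelled perfect matchings.
For each such perfect matching H, let X_H = 1 if all 7 edges of H are present in G. Then P[X_H = 1] = p^{7} = (13/14)^{7} = 62748517/105413504.
By linearity: E[X] = Σ_H E[X_H] = 135135 · p^{7} = 135135 · 62748517/105413504 = 1211360120685/15059072.
Numerically: E[X] ≈ 8.044e+04.

E[X] = 135135 · (13/14)^{7} = 1211360120685/15059072 ≈ 8.044e+04.


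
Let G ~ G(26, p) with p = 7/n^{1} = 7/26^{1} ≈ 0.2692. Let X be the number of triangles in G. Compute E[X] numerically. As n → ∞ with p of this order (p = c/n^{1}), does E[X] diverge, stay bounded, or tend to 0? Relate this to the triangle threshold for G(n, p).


Number of potential triangles: C(26, 3) = 2600.
Each occurs with probability p³ ≈ (0.2692)³ ≈ 1.951525e-02.
By linearity: E[X] = C(26, 3)·p³ ≈ 2600 · 1.951525e-02 ≈ 50.7396.
Here α = 1, so p = 7/n is exactly at the triangle threshold p ~ 1/n. Asymptotically E[X] → c³/6 = 7³/6 = 343/6 ≈ 57.1667, a bounded constant. In this regime the triangle count is asymptotically Poisson(c³/6).

E[X] ≈ 50.7396; in regime p = Θ(1/n^{1}) E[X] stays bounded (at the triangle threshold p ~ 1/n).


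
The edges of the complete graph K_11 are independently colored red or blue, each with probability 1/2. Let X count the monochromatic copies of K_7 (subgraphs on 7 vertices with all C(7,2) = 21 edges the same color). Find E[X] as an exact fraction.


Let X = Σ_S X_S over the C(11, 7) = 330 subsets S of size 7, where X_S = 1 if the K_7 on S is monochromatic.
For a fixed S, the K_7 on S has C(7, 2) = 21 edges. P[all 21 edges red] = (1/2)^21, and likewise for blue, so P[monochromatic] = 2·(1/2)^21 = 2^{1 − 21} = 1/1048576.
By linearity of expectation: E[X] = C(11, 7) · 2^{1 − 21} = 330 · 1/1048576 = 165/524288.
Numerically: E[X] ≈ 0.00031.

E[X] = C(11,7)·2^(1−C(7,2)) = 165/524288 ≈ 0.00031.


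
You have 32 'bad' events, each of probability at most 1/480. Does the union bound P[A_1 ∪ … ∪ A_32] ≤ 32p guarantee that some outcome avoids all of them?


Union bound: P[∪_{i=1}^{32} A_i] ≤ Σ_i P[A_i] ≤ 32·p = 32·(1/480) = 1/15.
Numerically: 1/15 ≈ 0.0667.
Is 1/15 < 1? YES.
Since P[∪ A_i] ≤ 1/15 < 1, the complement has P[∩ A_i^c] ≥ 1 − 1/15 = 14/15 > 0, so some outcome avoids every A_i.

32·p = 1/15 ≈ 0.0667; existence CERTIFIED by the union bound.


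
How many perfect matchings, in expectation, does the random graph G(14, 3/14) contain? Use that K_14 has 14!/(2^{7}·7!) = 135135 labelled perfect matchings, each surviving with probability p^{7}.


K_14 has 14!/(2^{7}·7!) = 135135 labelled perfect matchings.
For each such perfect matching H, let X_H = 1 if all 7 edges of H are present in G. Then P[X_H = 1] = p^{7} = (3/14)^{7} = 2187/105413504.
Summing the indicators: E[X] = Σ_H E[X_H] = 135135 · p^{7} = 135135 · 2187/105413504 = 42220035/15059072.
Numerically: E[X] ≈ 2.8.

E[X] = 135135 · (3/14)^{7} = 42220035/15059072 ≈ 2.8.


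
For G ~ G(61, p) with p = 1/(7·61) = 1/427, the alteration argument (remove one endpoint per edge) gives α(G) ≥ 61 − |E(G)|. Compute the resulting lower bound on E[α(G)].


E[|E(G)|] = C(61, 2)·p = 1830 · (1/427) = 30/7.
E[α(G)] ≥ n − E[|E(G)|] = 61 − 30/7 = 397/7.
Numerically: ≈ 56.714.
(This is only a lower bound; the true E[α(G)] may be larger.)

E[α(G)] ≥ 397/7 ≈ 56.714.


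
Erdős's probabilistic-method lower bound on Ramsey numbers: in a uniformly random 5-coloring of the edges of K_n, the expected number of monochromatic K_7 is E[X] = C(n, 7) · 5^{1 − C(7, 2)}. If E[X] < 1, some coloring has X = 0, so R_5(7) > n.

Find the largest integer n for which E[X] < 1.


We need C(n, 7) · 5^{1 − 21} < 1, i.e. C(n, 7) < 5^{21 − 1} = 95367431640625.
Check values of n near the boundary:
  n = 335: C(335, 7) = 88202498238195; 88202498238195 < 95367431640625? YES
  n = 336: C(336, 7) = 90079147136880; 90079147136880 < 95367431640625? YES
  n = 337: C(337, 7) = 91989916924632; 91989916924632 < 95367431640625? YES
  n = 338: C(338, 7) = 93935323022736; 93935323022736 < 95367431640625? YES
  n = 339: C(339, 7) = 95915887062372; 95915887062372 < 95367431640625? NO
The largest n with C(n, 7) < 95367431640625 is n = 338 (where E[X] = 93935323022736/95367431640625 ≈ 0.9850). Hence R_5(7) > 338, i.e. R_5(7) ≥ 339.

Largest n = 338; hence R_5(7) > 338.


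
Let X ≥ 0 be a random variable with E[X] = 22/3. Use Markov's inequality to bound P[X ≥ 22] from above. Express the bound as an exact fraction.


μ = E[X] = 22/3, a = 22.
Markov: P[X ≥ 22] ≤ μ/a = (22/3)/22 = 1/3.
Numerically: ≈ 0.333333.
(Since a = 22 > μ = 7.333333, the bound 1/3 is < 1 and informative.)

P[X ≥ 22] ≤ 1/3 ≈ 0.333333.


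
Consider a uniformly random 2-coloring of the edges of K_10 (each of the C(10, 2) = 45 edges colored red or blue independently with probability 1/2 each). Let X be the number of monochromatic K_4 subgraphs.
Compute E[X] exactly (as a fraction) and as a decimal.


Let X = Σ_S X_S over the C(10, 4) = 210 subsets S of size 4, where X_S = 1 if the K_4 on S is monochromatic.
For a fixed S, the K_4 on S has C(4, 2) = 6 edges. P[all 6 edges red] = (1/2)^6, and likewise for blue, so P[monochromatic] = 2·(1/2)^6 = 2^{1 − 6} = 1/32.
By linearity: E[X] = C(10, 4) · 2^{1 − 6} = 210 · 1/32 = 105/16.
Numerically: E[X] ≈ 6.56250.

E[X] = C(10,4)·2^(1−C(4,2)) = 105/16 ≈ 6.56250.


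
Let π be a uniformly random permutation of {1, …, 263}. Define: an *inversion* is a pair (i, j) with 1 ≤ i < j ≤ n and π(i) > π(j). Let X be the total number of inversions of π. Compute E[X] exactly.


Write X = Σ X_I over the C(263, 2) = 34453 pairs i < j, with X_I the indicator of one inversion.
There are 34453 indicators.
For each fixed pair i < j, the values π(i) and π(j) are two distinct elements of {1, …, 263} in uniformly random order; by symmetry P[π(i) > π(j)] = 1/2.
By linearity: E[X] = 34453 · (1/2) = C(263, 2) · (1/2) = 34453/2 = 34453/2 ≈ 17226.50000.

E[X] = 34453/2 = 17226.50000.


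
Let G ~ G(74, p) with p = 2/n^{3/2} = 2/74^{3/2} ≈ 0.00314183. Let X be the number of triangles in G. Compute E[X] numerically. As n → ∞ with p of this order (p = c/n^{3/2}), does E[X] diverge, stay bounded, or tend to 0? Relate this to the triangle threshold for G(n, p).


Number of potential triangles: C(74, 3) = 64824.
Each occurs with probability p³ ≈ (0.00314183)³ ≈ 3.10132477e-08.
By linearity: E[X] = C(74, 3)·p³ ≈ 64824 · 3.10132477e-08 ≈ 0.002010.
Since α = 3/2 > 1, p = c/n^{3/2} = o(1/n) is below the triangle threshold p ~ 1/n. Asymptotically E[X] ~ (c³/6)·n^{3(1−α)} = (2³/6)·n^{-1.5} → 0, so by Markov's inequality G has no triangles w.h.p.

E[X] ≈ 0.002010; in regime p = Θ(1/n^{3/2}) E[X] tends to 0 (below the triangle threshold p ~ 1/n).


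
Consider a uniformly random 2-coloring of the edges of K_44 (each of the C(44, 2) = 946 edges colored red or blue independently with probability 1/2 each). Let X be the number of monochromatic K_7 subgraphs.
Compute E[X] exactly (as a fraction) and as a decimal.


Let X = Σ_S X_S over the C(44, 7) = 38320568 subsets S of size 7, where X_S = 1 if the K_7 on S is monochromatic.
For a fixed S, the K_7 on S has C(7, 2) = 21 edges. P[all 21 edges red] = (1/2)^21, and likewise for blue, so P[monochromatic] = 2·(1/2)^21 = 2^{1 − 21} = 1/1048576.
By linearity: E[X] = C(44, 7) · 2^{1 − 21} = 38320568 · 1/1048576 = 4790071/131072.
Numerically: E[X] ≈ 36.54534.

E[X] = C(44,7)·2^(1−C(7,2)) = 4790071/131072 ≈ 36.54534.


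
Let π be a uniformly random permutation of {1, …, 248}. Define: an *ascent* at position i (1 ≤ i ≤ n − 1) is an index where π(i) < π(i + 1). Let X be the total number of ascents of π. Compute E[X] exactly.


Write X = Σ X_I over i = 1, …, 247, with X_I the indicator of one ascent.
There are 247 indicators.
For each fixed i, the pair (π(i), π(i+1)) is a uniformly random ordered pair of distinct values from {1, …, 248}; by symmetry P[π(i) < π(i+1)] = 1/2.
By linearity: E[X] = 247 · (1/2) = (248 − 1) · (1/2) = 247/2 ≈ 123.5000.

E[X] = 247/2 = 123.5000.


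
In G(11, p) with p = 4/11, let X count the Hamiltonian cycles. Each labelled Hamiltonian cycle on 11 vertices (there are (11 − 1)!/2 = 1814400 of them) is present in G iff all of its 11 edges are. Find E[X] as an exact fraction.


K_11 has (11 − 1)!/2 = 1814400 labelled Hamiltonian cycles.
For each such Hamiltonian cycle H, let X_H = 1 if all 11 edges of H are present in G. Then P[X_H = 1] = p^{11} = (4/11)^{11} = 4194304/285311670611.
By linearity: E[X] = Σ_H E[X_H] = 1814400 · p^{11} = 1814400 · 4194304/285311670611 = 7610145177600/285311670611.
Numerically: E[X] ≈ 26.67.

E[X] = 1814400 · (4/11)^{11} = 7610145177600/285311670611 ≈ 26.67.


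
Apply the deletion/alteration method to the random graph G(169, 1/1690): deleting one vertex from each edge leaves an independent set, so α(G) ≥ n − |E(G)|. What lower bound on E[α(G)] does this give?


E[|E(G)|] = C(169, 2)·p = 14196 · (1/1690) = 42/5.
E[α(G)] ≥ n − E[|E(G)|] = 169 − 42/5 = 803/5.
Numerically: ≈ 160.6000.
(This is only a lower bound; the true E[α(G)] may be larger.)

E[α(G)] ≥ 803/5 ≈ 160.6000.


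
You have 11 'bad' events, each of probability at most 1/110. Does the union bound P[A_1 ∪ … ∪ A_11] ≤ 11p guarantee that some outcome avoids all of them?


Union bound: P[∪_{i=1}^{11} A_i] ≤ Σ_i P[A_i] ≤ 11·p = 11·(1/110) = 1/10.
Numerically: 1/10 ≈ 0.100000.
Is 1/10 < 1? YES.
Since P[∪ A_i] ≤ 1/10 < 1, the complement has P[∩ A_i^c] ≥ 1 − 1/10 = 9/10 > 0, so some outcome avoids every A_i.

11·p = 1/10 ≈ 0.100000; existence CERTIFIED by the union bound.


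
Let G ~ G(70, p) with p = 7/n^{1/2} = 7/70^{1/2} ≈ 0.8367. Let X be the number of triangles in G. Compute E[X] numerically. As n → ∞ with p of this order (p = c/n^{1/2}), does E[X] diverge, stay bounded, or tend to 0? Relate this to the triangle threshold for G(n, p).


Number of potential triangles: C(70, 3) = 54740.
Each occurs with probability p³ ≈ (0.8367)³ ≈ 5.856620e-01.
By linearity: E[X] = C(70, 3)·p³ ≈ 54740 · 5.856620e-01 ≈ 32059.1389.
Since α = 1/2 < 1, p = c/n^{1/2} ≫ 1/n is above the triangle threshold p ~ 1/n. Asymptotically E[X] ~ (c³/6)·n^{3(1−α)} = (7³/6)·n^{1.5} → ∞; triangles are abundant w.h.p.

E[X] ≈ 32059.1389; in regime p = Θ(1/n^{1/2}) E[X] diverges (above the triangle threshold p ~ 1/n).


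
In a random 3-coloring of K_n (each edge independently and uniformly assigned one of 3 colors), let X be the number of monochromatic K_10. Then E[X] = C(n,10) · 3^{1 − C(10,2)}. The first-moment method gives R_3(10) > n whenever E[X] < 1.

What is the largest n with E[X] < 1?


We need C(n, 10) · 3^{1 − 45} < 1, i.e. C(n, 10) < 3^{45 − 1} = 984770902183611232881.
Check values of n near the boundary:
  n = 567: C(567, 10) = 873787071273467749398; 873787071273467749398 < 984770902183611232881? YES
  n = 568: C(568, 10) = 889446337783744949208; 889446337783744949208 < 984770902183611232881? YES
  n = 569: C(569, 10) = 905357721286137524328; 905357721286137524328 < 984770902183611232881? YES
  n = 570: C(570, 10) = 921524823451961408691; 921524823451961408691 < 984770902183611232881? YES
  n = 571: C(571, 10) = 937951290893172842001; 937951290893172842001 < 984770902183611232881? YES
  n = 572: C(572, 10) = 954640815642161682606; 954640815642161682606 < 984770902183611232881? YES
  n = 573: C(573, 10) = 971597135635805762226; 971597135635805762226 < 984770902183611232881? YES
  n = 574: C(574, 10) = 988824035203816502691; 988824035203816502691 < 984770902183611232881? NO
  n = 575: C(575, 10) = 1006325345561406175305; 1006325345561406175305 < 984770902183611232881? NO
The largest n with C(n, 10) < 984770902183611232881 is n = 573 (where E[X] = 35985079097622435638/36472996377170786403 ≈ 0.9866225). Hence R_3(10) > 573, i.e. R_3(10) ≥ 574.

Largest n = 573; hence R_3(10) > 573.


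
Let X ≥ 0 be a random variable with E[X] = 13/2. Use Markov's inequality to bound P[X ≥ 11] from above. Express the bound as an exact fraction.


μ = E[X] = 13/2, a = 11.
Markov: P[X ≥ 11] ≤ μ/a = (13/2)/11 = 13/22.
Numerically: ≈ 0.590909.
(Since a = 11 > μ = 6.500000, the bound 13/22 is < 1 and informative.)

P[X ≥ 11] ≤ 13/22 ≈ 0.590909.


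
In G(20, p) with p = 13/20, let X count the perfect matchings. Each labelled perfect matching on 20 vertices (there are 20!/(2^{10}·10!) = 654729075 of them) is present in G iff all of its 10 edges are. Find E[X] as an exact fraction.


K_20 has 20!/(2^{10}·10!) = 654729075 labelled perfect matchings.
For each such perfect matching H, let X_H = 1 if all 10 edges of H are present in G. Then P[X_H = 1] = p^{10} = (13/20)^{10} = 137858491849/10240000000000.
Summing the indicators: E[X] = Σ_H E[X_H] = 654729075 · p^{10} = 654729075 · 137858491849/10240000000000 = 3610398513967632387/409600000000.
Numerically: E[X] ≈ 8.8144e+06.

E[X] = 654729075 · (13/20)^{10} = 3610398513967632387/409600000000 ≈ 8.8144e+06.


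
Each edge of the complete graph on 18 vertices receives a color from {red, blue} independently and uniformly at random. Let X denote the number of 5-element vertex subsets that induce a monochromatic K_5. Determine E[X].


Let X = Σ_S X_S over the C(18, 5) = 8568 subsets S of size 5, where X_S = 1 if the K_5 on S is monochromatic.
For a fixed S, the K_5 on S has C(5, 2) = 10 edges. P[all 10 edges red] = (1/2)^10, and likewise for blue, so P[monochromatic] = 2·(1/2)^10 = 2^{1 − 10} = 1/512.
By linearity of expectation: E[X] = C(18, 5) · 2^{1 − 10} = 8568 · 1/512 = 1071/64.
Numerically: E[X] ≈ 16.73438.

E[X] = C(18,5)·2^(1−C(5,2)) = 1071/64 ≈ 16.73438.


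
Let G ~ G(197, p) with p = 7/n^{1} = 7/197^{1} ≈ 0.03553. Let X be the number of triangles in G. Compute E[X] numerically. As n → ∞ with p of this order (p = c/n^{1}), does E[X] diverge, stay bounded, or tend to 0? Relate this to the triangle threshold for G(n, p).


Number of potential triangles: C(197, 3) = 1254890.
Each occurs with probability p³ ≈ (0.03553)³ ≈ 4.486374e-05.
By linearity: E[X] = C(197, 3)·p³ ≈ 1254890 · 4.486374e-05 ≈ 56.2991.
Here α = 1, so p = 7/n is exactly at the triangle threshold p ~ 1/n. Asymptotically E[X] → c³/6 = 7³/6 = 343/6 ≈ 57.1667, a bounded constant. In this regime the triangle count is asymptotically Poisson(c³/6).

E[X] ≈ 56.2991; in regime p = Θ(1/n^{1}) E[X] stays bounded (at the triangle threshold p ~ 1/n).


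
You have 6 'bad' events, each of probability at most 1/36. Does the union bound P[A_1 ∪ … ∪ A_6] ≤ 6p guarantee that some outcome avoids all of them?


Union bound: P[∪_{i=1}^{6} A_i] ≤ Σ_i P[A_i] ≤ 6·p = 6·(1/36) = 1/6.
Numerically: 1/6 ≈ 0.16667.
Is 1/6 < 1? YES.
Since P[∪ A_i] ≤ 1/6 < 1, the complement has P[∩ A_i^c] ≥ 1 − 1/6 = 5/6 > 0, so some outcome avoids every A_i.

6·p = 1/6 ≈ 0.16667; existence CERTIFIED by the union bound.


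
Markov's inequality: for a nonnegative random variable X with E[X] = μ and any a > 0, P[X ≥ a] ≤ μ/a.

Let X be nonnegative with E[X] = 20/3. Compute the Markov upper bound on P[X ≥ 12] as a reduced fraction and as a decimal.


μ = E[X] = 20/3, a = 12.
Markov: P[X ≥ 12] ≤ μ/a = (20/3)/12 = 5/9.
Numerically: ≈ 0.555556.
(Since a = 12 > μ = 6.666667, the bound 5/9 is < 1 and informative.)

P[X ≥ 12] ≤ 5/9 ≈ 0.555556.


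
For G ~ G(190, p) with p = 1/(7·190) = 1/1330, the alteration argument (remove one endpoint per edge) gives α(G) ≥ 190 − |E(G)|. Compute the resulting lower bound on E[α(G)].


E[|E(G)|] = C(190, 2)·p = 17955 · (1/1330) = 27/2.
E[α(G)] ≥ n − E[|E(G)|] = 190 − 27/2 = 353/2.
Numerically: ≈ 176.500.
(This is only a lower bound; the true E[α(G)] may be larger.)

E[α(G)] ≥ 353/2 ≈ 176.500.


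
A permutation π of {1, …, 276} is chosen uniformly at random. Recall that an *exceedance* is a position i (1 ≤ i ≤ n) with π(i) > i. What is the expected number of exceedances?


Write X = Σ_{i=1}^{276} X_i, where X_i = 1_{π(i) > i}.
For each fixed i, π(i) is uniform over {1, …, 276} (marginal of a uniform permutation), so P[π(i) > i] = (n − i)/n. Summing: Σ_{i=1}^{276} (n − i)/n = (0 + 1 + … + 275)/276 = 276(276 − 1)/(2·276) = (276 − 1)/2.
Hence E[X] = Σ_{i=1}^{276} (276 − i)/276 = 275/2 ≈ 137.500000.

E[X] = 275/2 = 137.500000.


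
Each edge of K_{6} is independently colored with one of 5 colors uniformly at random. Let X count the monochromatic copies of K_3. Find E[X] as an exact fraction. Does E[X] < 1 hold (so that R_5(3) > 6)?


E[X] = C(6, 3) · 5^{1 − 3} = 20 · 5^{−2} = 20/25.
As a reduced fraction: E[X] = 4/5 ≈ 0.800.
Is E[X] < 1? YES.
Since E[X] < 1, there exists a 5-coloring of K_{6} with no monochromatic K_3; hence R_5(3) > 6.

E[X] = 4/5 ≈ 0.800; E[X] < 1, so R_5(3) > 6.


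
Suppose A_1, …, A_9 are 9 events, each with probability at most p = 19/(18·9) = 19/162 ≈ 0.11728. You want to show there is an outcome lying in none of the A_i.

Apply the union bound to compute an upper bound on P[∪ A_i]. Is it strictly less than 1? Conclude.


Union bound: P[∪_{i=1}^{9} A_i] ≤ Σ_i P[A_i] ≤ 9·p = 9·(19/162) = 19/18.
Numerically: 19/18 ≈ 1.05556.
Is 19/18 < 1? NO.
Since the bound 19/18 is ≥ 1, the union bound is uninformative here; it does NOT by itself certify existence.

9·p = 19/18 ≈ 1.05556; existence NOT certified by the union bound.


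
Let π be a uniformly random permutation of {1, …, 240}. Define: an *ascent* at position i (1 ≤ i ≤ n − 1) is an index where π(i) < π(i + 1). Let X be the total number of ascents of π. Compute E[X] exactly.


Write X = Σ X_I over i = 1, …, 239, with X_I the indicator of one ascent.
There are 239 indicators.
For each fixed i, the pair (π(i), π(i+1)) is a uniformly random ordered pair of distinct values from {1, …, 240}; by symmetry P[π(i) < π(i+1)] = 1/2.
By linearity: E[X] = 239 · (1/2) = (240 − 1) · (1/2) = 239/2 ≈ 119.500.

E[X] = 239/2 = 119.500.


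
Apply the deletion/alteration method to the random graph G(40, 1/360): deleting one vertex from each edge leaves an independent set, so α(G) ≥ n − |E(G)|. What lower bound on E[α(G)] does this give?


E[|E(G)|] = C(40, 2)·p = 780 · (1/360) = 13/6.
E[α(G)] ≥ n − E[|E(G)|] = 40 − 13/6 = 227/6.
Numerically: ≈ 37.8333.
(This is only a lower bound; the true E[α(G)] may be larger.)

E[α(G)] ≥ 227/6 ≈ 37.8333.


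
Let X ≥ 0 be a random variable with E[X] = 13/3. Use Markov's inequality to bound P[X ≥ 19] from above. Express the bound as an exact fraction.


μ = E[X] = 13/3, a = 19.
Markov: P[X ≥ 19] ≤ μ/a = (13/3)/19 = 13/57.
Numerically: ≈ 0.228.
(Since a = 19 > μ = 4.333, the bound 13/57 is < 1 and informative.)

P[X ≥ 19] ≤ 13/57 ≈ 0.228.


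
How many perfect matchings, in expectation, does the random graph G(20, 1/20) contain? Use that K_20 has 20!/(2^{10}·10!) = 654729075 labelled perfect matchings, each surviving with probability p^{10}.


K_20 has 20!/(2^{10}·10!) = 654729075 labelled perfect matchings.
For each such perfect matching H, let X_H = 1 if all 10 edges of H are present in G. Then P[X_H = 1] = p^{10} = (1/20)^{10} = 1/10240000000000.
By linearity: E[X] = Σ_H E[X_H] = 654729075 · p^{10} = 654729075 · 1/10240000000000 = 26189163/409600000000.
Numerically: E[X] ≈ 6.3938e-05.

E[X] = 654729075 · (1/20)^{10} = 26189163/409600000000 ≈ 6.3938e-05.


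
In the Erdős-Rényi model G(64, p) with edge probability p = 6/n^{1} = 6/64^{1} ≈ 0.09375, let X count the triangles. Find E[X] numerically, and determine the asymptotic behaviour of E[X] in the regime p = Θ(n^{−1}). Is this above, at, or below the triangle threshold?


Number of potential triangles: C(64, 3) = 41664.
Each occurs with probability p³ ≈ (0.09375)³ ≈ 8.23974609e-04.
By linearity: E[X] = C(64, 3)·p³ ≈ 41664 · 8.23974609e-04 ≈ 34.330078.
Here α = 1, so p = 6/n is exactly at the triangle threshold p ~ 1/n. Asymptotically E[X] → c³/6 = 6³/6 = 36 ≈ 36.000000, a bounded constant. In this regime the triangle count is asymptotically Poisson(c³/6).

E[X] ≈ 34.330078; in regime p = Θ(1/n^{1}) E[X] stays bounded (at the triangle threshold p ~ 1/n).


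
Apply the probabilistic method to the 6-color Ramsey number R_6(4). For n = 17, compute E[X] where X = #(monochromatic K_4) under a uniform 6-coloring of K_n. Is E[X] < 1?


E[X] = C(17, 4) · 6^{1 − 6} = 2380 · 6^{−5} = 2380/7776.
As a reduced fraction: E[X] = 595/1944 ≈ 0.3061.
Is E[X] < 1? YES.
Since E[X] < 1, there exists a 6-coloring of K_{17} with no monochromatic K_4; hence R_6(4) > 17.

E[X] = 595/1944 ≈ 0.3061; E[X] < 1, so R_6(4) > 17.


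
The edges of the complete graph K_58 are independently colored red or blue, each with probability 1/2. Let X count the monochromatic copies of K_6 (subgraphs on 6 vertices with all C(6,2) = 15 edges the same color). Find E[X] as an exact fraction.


Let X = Σ_S X_S over the C(58, 6) = 40475358 subsets S of size 6, where X_S = 1 if the K_6 on S is monochromatic.
For a fixed S, the K_6 on S has C(6, 2) = 15 edges. P[all 15 edges red] = (1/2)^15, and likewise for blue, so P[monochromatic] = 2·(1/2)^15 = 2^{1 − 15} = 1/16384.
By linearity: E[X] = C(58, 6) · 2^{1 − 15} = 40475358 · 1/16384 = 20237679/8192.
Numerically: E[X] ≈ 2470.41980.

E[X] = C(58,6)·2^(1−C(6,2)) = 20237679/8192 ≈ 2470.41980.


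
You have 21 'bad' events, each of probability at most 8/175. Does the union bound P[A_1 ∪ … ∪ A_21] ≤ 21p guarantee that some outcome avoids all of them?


Union bound: P[∪_{i=1}^{21} A_i] ≤ Σ_i P[A_i] ≤ 21·p = 21·(8/175) = 24/25.
Numerically: 24/25 ≈ 0.9600.
Is 24/25 < 1? YES.
Since P[∪ A_i] ≤ 24/25 < 1, the complement has P[∩ A_i^c] ≥ 1 − 24/25 = 1/25 > 0, so some outcome avoids every A_i.

21·p = 24/25 ≈ 0.9600; existence CERTIFIED by the union bound.


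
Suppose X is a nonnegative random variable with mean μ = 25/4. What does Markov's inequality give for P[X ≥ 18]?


μ = E[X] = 25/4, a = 18.
Markov: P[X ≥ 18] ≤ μ/a = (25/4)/18 = 25/72.
Numerically: ≈ 0.347.
(Since a = 18 > μ = 6.250, the bound 25/72 is < 1 and informative.)

P[X ≥ 18] ≤ 25/72 ≈ 0.347.


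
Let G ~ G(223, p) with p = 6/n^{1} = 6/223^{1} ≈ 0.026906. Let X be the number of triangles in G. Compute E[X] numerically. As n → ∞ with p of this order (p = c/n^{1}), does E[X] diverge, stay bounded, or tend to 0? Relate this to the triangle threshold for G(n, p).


Number of potential triangles: C(223, 3) = 1823471.
Each occurs with probability p³ ≈ (0.026906)³ ≈ 1.9477767e-05.
By linearity: E[X] = C(223, 3)·p³ ≈ 1823471 · 1.9477767e-05 ≈ 35.51714.
Here α = 1, so p = 6/n is exactly at the triangle threshold p ~ 1/n. Asymptotically E[X] → c³/6 = 6³/6 = 36 ≈ 36.00000, a bounded constant. In this regime the triangle count is asymptotically Poisson(c³/6).

E[X] ≈ 35.51714; in regime p = Θ(1/n^{1}) E[X] stays bounded (at the triangle threshold p ~ 1/n).
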